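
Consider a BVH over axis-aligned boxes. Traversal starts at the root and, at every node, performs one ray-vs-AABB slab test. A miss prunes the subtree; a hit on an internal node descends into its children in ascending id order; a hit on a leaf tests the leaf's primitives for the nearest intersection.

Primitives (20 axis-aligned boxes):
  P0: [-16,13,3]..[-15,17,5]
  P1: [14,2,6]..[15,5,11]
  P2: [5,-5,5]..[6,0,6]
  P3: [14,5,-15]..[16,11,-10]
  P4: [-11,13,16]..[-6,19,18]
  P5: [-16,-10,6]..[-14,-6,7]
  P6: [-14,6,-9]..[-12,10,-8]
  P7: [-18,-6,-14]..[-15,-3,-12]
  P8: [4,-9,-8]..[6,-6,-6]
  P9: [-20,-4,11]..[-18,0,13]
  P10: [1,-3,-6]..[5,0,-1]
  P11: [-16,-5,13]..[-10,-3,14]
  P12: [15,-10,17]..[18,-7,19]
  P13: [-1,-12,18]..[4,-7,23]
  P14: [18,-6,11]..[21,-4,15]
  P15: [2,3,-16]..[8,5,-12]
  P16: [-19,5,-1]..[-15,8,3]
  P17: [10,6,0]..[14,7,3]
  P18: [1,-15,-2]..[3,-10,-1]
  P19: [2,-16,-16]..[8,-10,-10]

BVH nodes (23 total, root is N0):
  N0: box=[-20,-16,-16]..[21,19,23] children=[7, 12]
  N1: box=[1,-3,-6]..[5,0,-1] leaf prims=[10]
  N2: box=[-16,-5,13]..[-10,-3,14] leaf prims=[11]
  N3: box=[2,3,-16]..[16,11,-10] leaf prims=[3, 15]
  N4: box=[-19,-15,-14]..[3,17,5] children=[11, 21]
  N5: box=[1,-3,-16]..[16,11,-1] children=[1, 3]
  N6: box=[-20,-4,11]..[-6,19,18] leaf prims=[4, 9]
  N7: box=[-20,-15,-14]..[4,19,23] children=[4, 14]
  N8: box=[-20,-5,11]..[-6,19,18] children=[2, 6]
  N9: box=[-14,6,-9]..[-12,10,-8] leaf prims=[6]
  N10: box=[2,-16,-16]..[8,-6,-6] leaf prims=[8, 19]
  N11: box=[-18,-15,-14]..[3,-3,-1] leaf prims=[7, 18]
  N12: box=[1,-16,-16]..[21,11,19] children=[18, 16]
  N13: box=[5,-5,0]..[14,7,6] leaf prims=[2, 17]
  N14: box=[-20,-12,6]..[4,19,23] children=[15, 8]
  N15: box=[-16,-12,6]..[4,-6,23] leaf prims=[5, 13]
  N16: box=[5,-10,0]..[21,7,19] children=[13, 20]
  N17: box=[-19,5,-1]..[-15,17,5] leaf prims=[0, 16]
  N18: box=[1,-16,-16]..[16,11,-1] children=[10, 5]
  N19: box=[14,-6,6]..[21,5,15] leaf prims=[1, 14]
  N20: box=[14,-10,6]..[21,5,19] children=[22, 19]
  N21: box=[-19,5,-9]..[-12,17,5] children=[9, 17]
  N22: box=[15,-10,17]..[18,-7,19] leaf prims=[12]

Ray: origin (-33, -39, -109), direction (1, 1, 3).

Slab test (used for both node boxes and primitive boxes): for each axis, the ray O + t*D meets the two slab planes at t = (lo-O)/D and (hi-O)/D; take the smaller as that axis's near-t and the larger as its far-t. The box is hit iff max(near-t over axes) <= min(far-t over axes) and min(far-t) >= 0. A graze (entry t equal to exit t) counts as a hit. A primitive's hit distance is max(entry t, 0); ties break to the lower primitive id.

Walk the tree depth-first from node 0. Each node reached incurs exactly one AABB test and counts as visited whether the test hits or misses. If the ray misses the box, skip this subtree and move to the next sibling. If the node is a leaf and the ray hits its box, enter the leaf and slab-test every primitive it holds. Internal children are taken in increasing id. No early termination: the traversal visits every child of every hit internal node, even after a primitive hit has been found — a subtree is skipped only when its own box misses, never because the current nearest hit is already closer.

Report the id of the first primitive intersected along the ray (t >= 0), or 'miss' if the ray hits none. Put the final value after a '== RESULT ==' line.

Trace the traversal:
N0 x:[13,54] y:[23,58] z:[31,44] -> hit [31,44], descend [7, 12]
  N7 x:[13,37] y:[24,58] z:[95/3,44] -> hit [95/3,37], descend [4, 14]
    N4 x:[14,36] y:[24,56] z:[95/3,38] -> hit [95/3,36], descend [11, 21]
      N11 x:[15,36] y:[24,36] z:[95/3,36] -> hit [95/3,36] leaf, test {P7(miss), P18(miss)}
      N21 x:[14,21] y:[44,56] z:[100/3,38] -> miss, prune
    N14 x:[13,37] y:[27,58] z:[115/3,44] -> miss, prune
  N12 x:[34,54] y:[23,50] z:[31,128/3] -> hit [34,128/3], descend [16, 18]
    N16 x:[38,54] y:[29,46] z:[109/3,128/3] -> hit [38,128/3], descend [13, 20]
      N13 x:[38,47] y:[34,46] z:[109/3,115/3] -> hit [38,115/3] leaf, test {P2@t=38, P17(miss)}
      N20 x:[47,54] y:[29,44] z:[115/3,128/3] -> miss, prune
    N18 x:[34,49] y:[23,50] z:[31,36] -> hit [34,36], descend [5, 10]
      N5 x:[34,49] y:[36,50] z:[31,36] -> hit [36,36], descend [1, 3]
        N1 x:[34,38] y:[36,39] z:[103/3,36] -> hit [36,36] leaf, test {P10@t=36}
        N3 x:[35,49] y:[42,50] z:[31,33] -> miss, prune
      N10 x:[35,41] y:[23,33] z:[31,103/3] -> miss, prune

15 AABB tests over nodes [0, 7, 4, 11, 21, 14, 12, 16, 13, 20, 18, 5, 1, 3, 10]; 3 leaves entered; closest P10.

== RESULT ==
10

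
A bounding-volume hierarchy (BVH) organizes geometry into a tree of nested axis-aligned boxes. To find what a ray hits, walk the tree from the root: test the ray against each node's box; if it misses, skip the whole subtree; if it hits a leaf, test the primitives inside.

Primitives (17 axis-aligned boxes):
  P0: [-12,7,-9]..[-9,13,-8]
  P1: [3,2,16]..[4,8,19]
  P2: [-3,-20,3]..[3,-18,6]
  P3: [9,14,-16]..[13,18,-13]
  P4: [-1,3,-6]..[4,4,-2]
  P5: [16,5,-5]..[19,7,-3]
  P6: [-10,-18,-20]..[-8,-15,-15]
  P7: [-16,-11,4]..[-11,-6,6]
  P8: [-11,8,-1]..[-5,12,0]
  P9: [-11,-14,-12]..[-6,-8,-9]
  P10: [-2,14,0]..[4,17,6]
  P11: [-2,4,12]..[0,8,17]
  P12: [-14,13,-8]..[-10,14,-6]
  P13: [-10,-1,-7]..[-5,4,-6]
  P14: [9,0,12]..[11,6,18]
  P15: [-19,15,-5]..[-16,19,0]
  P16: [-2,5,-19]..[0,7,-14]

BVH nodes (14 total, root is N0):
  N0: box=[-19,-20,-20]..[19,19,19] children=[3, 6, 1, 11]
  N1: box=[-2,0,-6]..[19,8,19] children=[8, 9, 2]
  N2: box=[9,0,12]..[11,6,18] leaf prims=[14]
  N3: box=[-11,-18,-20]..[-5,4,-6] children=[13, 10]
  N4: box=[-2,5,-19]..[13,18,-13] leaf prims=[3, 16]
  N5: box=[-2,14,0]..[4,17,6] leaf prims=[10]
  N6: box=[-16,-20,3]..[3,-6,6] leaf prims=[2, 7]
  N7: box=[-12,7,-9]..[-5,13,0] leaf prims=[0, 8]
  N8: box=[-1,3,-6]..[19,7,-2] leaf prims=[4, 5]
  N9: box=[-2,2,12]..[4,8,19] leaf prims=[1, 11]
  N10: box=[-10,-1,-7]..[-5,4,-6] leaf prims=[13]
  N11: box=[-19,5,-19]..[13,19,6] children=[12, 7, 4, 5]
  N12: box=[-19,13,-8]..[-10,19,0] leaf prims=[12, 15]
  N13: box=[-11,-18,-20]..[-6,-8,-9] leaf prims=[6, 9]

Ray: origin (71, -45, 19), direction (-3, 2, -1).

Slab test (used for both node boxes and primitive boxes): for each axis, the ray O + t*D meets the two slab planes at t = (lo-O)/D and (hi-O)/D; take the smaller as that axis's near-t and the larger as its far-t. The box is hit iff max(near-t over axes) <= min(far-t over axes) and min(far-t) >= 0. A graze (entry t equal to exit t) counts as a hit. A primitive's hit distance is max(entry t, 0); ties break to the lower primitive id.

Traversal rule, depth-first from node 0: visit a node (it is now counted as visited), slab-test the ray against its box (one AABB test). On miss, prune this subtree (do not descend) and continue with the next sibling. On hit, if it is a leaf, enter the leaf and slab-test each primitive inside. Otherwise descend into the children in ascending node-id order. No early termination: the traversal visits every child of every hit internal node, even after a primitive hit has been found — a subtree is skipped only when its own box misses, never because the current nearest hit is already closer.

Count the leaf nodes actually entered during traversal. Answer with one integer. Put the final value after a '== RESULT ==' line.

Trace the traversal:
N0 x:[52/3,30] y:[25/2,32] z:[0,39] -> hit [52/3,30], descend [1, 3, 6, 11]
  N1 x:[52/3,73/3] y:[45/2,53/2] z:[0,25] -> hit [45/2,73/3], descend [2, 8, 9]
    N2 x:[20,62/3] y:[45/2,51/2] z:[1,7] -> miss, prune
    N8 x:[52/3,24] y:[24,26] z:[21,25] -> hit [24,24] leaf, test {P4@t=24, P5(miss)}
    N9 x:[67/3,73/3] y:[47/2,53/2] z:[0,7] -> miss, prune
  N3 x:[76/3,82/3] y:[27/2,49/2] z:[25,39] -> miss, prune
  N6 x:[68/3,29] y:[25/2,39/2] z:[13,16] -> miss, prune
  N11 x:[58/3,30] y:[25,32] z:[13,38] -> hit [25,30], descend [4, 5, 7, 12]
    N4 x:[58/3,73/3] y:[25,63/2] z:[32,38] -> miss, prune
    N5 x:[67/3,73/3] y:[59/2,31] z:[13,19] -> miss, prune
    N7 x:[76/3,83/3] y:[26,29] z:[19,28] -> hit [26,83/3] leaf, test {P0@t=27, P8(miss)}
    N12 x:[27,30] y:[29,32] z:[19,27] -> miss, prune

order=[0, 1, 2, 8, 9, 3, 6, 11, 4, 5, 7, 12]  |boxes|=12  |leaves|=2  hit=P4

== RESULT ==
2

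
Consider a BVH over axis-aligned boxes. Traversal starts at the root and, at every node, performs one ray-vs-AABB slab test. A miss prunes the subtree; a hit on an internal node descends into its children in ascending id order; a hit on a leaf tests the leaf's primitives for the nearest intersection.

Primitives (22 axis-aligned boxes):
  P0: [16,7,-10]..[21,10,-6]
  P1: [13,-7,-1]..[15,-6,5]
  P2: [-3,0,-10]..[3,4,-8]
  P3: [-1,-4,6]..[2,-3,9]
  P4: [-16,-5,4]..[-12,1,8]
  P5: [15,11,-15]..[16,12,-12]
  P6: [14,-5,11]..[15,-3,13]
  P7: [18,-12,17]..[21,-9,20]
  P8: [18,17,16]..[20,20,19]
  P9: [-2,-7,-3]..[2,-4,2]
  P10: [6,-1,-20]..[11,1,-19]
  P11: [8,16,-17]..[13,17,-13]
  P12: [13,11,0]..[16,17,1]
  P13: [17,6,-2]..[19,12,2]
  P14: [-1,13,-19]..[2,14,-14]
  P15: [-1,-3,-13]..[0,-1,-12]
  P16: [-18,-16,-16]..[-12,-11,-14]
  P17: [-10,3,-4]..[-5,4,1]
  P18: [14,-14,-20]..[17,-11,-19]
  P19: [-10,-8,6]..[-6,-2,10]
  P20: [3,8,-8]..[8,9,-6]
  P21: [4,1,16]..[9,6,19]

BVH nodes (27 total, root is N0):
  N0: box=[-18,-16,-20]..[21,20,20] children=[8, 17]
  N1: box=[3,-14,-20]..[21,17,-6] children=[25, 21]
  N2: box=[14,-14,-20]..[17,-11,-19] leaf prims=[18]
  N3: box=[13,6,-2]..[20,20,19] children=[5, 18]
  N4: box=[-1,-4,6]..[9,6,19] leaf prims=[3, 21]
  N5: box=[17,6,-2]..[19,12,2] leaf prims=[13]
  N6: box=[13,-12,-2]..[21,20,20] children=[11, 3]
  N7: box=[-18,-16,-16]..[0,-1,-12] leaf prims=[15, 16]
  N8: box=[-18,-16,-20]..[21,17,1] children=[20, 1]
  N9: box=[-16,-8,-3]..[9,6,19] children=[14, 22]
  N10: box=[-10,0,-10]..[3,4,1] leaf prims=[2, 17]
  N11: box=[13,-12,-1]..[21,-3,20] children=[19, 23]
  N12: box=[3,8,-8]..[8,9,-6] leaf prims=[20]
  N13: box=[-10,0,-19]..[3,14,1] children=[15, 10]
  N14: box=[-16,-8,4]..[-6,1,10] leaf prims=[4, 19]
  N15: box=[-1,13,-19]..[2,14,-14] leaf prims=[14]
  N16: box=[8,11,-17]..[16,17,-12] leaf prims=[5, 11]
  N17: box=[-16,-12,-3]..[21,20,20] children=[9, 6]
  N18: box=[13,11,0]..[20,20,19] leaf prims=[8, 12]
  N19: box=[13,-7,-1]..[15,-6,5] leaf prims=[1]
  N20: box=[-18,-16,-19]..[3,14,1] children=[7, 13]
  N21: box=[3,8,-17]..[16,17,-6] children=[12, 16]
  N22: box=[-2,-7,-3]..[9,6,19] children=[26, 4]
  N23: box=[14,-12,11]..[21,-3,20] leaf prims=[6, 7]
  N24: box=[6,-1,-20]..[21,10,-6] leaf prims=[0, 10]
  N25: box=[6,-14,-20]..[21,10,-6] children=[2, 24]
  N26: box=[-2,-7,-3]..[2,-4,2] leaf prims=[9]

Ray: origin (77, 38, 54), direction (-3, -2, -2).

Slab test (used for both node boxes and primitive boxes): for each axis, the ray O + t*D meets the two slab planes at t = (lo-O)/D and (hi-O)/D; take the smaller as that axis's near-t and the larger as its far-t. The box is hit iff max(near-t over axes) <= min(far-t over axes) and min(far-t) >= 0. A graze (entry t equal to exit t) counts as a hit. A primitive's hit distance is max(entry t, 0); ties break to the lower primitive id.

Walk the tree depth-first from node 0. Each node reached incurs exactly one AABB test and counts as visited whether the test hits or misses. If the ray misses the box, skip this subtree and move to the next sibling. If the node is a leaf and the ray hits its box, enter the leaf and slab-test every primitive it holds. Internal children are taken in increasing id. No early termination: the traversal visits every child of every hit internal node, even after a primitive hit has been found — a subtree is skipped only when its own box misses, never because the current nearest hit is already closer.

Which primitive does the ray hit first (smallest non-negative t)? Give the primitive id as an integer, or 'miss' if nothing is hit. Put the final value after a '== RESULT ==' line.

Traverse from the root:
N0 x:[56/3,95/3] y:[9,27] z:[17,37] -> hit [56/3,27], descend [8, 17]
  N8 x:[56/3,95/3] y:[21/2,27] z:[53/2,37] -> hit [53/2,27], descend [1, 20]
    N1 x:[56/3,74/3] y:[21/2,26] z:[30,37] -> miss, prune
    N20 x:[74/3,95/3] y:[12,27] z:[53/2,73/2] -> hit [53/2,27], descend [7, 13]
      N7 x:[77/3,95/3] y:[39/2,27] z:[33,35] -> miss, prune
      N13 x:[74/3,29] y:[12,19] z:[53/2,73/2] -> miss, prune
  N17 x:[56/3,31] y:[9,25] z:[17,57/2] -> hit [56/3,25], descend [6, 9]
    N6 x:[56/3,64/3] y:[9,25] z:[17,28] -> hit [56/3,64/3], descend [3, 11]
      N3 x:[19,64/3] y:[9,16] z:[35/2,28] -> miss, prune
      N11 x:[56/3,64/3] y:[41/2,25] z:[17,55/2] -> hit [41/2,64/3], descend [19, 23]
        N19 x:[62/3,64/3] y:[22,45/2] z:[49/2,55/2] -> miss, prune
        N23 x:[56/3,21] y:[41/2,25] z:[17,43/2] -> hit [41/2,21] leaf, test {P6@t=62/3, P7(miss)}
    N9 x:[68/3,31] y:[16,23] z:[35/2,57/2] -> hit [68/3,23], descend [14, 22]
      N14 x:[83/3,31] y:[37/2,23] z:[22,25] -> miss, prune
      N22 x:[68/3,79/3] y:[16,45/2] z:[35/2,57/2] -> miss, prune

Summary -> nodes [0, 8, 1, 20, 7, 13, 17, 6, 3, 11, 19, 23, 9, 14, 22]; box-tests=15; leaf-entries=1; first=P6

== RESULT ==
6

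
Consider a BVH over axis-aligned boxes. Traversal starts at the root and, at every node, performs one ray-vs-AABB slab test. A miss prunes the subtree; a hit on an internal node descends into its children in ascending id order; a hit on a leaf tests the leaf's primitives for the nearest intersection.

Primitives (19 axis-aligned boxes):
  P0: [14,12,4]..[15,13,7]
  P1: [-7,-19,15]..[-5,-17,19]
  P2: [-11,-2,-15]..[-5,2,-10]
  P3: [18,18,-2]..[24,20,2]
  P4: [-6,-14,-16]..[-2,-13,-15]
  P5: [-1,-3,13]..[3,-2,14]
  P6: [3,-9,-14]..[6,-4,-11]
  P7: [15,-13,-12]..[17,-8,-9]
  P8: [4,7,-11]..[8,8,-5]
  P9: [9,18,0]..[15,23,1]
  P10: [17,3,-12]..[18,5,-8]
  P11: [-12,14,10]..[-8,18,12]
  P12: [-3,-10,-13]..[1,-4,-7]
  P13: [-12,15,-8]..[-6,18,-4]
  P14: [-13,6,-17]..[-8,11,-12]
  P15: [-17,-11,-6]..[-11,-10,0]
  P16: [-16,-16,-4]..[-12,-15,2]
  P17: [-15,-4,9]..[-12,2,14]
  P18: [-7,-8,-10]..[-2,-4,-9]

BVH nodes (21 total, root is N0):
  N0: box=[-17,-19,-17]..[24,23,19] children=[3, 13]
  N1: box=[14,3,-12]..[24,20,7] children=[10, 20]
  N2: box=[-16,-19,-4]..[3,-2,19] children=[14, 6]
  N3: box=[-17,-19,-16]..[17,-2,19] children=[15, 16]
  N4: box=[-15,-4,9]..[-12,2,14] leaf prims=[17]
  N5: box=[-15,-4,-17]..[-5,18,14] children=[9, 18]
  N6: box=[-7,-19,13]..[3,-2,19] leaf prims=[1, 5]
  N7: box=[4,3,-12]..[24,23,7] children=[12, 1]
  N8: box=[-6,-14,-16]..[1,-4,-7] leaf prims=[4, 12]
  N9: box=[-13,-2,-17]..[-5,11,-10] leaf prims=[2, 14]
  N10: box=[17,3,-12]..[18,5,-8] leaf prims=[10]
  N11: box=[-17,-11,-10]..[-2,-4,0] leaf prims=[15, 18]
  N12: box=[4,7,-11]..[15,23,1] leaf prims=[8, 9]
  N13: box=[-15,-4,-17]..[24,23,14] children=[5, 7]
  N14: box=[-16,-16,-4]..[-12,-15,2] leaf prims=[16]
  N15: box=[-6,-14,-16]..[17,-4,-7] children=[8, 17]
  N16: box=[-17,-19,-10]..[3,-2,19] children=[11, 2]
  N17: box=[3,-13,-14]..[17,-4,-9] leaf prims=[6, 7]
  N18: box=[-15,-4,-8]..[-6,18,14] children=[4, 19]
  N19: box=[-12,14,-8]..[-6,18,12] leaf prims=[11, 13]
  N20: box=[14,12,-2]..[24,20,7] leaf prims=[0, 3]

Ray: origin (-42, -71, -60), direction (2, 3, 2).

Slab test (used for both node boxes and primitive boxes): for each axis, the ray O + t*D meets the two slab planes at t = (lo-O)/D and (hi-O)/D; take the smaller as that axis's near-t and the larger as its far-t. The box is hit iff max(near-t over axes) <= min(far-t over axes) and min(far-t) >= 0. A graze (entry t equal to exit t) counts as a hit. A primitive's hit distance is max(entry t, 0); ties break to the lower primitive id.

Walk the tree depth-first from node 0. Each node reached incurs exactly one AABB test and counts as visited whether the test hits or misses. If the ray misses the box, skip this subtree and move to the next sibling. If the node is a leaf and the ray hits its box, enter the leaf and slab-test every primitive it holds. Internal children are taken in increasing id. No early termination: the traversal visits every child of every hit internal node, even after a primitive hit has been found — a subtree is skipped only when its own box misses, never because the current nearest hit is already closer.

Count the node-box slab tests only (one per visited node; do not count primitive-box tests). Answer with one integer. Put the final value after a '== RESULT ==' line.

Traverse from the root:
N0 x:[25/2,33] y:[52/3,94/3] z:[43/2,79/2] -> hit [43/2,94/3], descend [3, 13]
  N3 x:[25/2,59/2] y:[52/3,23] z:[22,79/2] -> hit [22,23], descend [15, 16]
    N15 x:[18,59/2] y:[19,67/3] z:[22,53/2] -> hit [22,67/3], descend [8, 17]
      N8 x:[18,43/2] y:[19,67/3] z:[22,53/2] -> miss, prune
      N17 x:[45/2,59/2] y:[58/3,67/3] z:[23,51/2] -> miss, prune
    N16 x:[25/2,45/2] y:[52/3,23] z:[25,79/2] -> miss, prune
  N13 x:[27/2,33] y:[67/3,94/3] z:[43/2,37] -> hit [67/3,94/3], descend [5, 7]
    N5 x:[27/2,37/2] y:[67/3,89/3] z:[43/2,37] -> miss, prune
    N7 x:[23,33] y:[74/3,94/3] z:[24,67/2] -> hit [74/3,94/3], descend [1, 12]
      N1 x:[28,33] y:[74/3,91/3] z:[24,67/2] -> hit [28,91/3], descend [10, 20]
        N10 x:[59/2,30] y:[74/3,76/3] z:[24,26] -> miss, prune
        N20 x:[28,33] y:[83/3,91/3] z:[29,67/2] -> hit [29,91/3] leaf, test {P0(miss), P3@t=30}
      N12 x:[23,57/2] y:[26,94/3] z:[49/2,61/2] -> hit [26,57/2] leaf, test {P8(miss), P9(miss)}

Visited [0, 3, 15, 8, 17, 16, 13, 5, 7, 1, 10, 20, 12]. Tests: 13 box, 2 leaf. Nearest: P3.

== RESULT ==
13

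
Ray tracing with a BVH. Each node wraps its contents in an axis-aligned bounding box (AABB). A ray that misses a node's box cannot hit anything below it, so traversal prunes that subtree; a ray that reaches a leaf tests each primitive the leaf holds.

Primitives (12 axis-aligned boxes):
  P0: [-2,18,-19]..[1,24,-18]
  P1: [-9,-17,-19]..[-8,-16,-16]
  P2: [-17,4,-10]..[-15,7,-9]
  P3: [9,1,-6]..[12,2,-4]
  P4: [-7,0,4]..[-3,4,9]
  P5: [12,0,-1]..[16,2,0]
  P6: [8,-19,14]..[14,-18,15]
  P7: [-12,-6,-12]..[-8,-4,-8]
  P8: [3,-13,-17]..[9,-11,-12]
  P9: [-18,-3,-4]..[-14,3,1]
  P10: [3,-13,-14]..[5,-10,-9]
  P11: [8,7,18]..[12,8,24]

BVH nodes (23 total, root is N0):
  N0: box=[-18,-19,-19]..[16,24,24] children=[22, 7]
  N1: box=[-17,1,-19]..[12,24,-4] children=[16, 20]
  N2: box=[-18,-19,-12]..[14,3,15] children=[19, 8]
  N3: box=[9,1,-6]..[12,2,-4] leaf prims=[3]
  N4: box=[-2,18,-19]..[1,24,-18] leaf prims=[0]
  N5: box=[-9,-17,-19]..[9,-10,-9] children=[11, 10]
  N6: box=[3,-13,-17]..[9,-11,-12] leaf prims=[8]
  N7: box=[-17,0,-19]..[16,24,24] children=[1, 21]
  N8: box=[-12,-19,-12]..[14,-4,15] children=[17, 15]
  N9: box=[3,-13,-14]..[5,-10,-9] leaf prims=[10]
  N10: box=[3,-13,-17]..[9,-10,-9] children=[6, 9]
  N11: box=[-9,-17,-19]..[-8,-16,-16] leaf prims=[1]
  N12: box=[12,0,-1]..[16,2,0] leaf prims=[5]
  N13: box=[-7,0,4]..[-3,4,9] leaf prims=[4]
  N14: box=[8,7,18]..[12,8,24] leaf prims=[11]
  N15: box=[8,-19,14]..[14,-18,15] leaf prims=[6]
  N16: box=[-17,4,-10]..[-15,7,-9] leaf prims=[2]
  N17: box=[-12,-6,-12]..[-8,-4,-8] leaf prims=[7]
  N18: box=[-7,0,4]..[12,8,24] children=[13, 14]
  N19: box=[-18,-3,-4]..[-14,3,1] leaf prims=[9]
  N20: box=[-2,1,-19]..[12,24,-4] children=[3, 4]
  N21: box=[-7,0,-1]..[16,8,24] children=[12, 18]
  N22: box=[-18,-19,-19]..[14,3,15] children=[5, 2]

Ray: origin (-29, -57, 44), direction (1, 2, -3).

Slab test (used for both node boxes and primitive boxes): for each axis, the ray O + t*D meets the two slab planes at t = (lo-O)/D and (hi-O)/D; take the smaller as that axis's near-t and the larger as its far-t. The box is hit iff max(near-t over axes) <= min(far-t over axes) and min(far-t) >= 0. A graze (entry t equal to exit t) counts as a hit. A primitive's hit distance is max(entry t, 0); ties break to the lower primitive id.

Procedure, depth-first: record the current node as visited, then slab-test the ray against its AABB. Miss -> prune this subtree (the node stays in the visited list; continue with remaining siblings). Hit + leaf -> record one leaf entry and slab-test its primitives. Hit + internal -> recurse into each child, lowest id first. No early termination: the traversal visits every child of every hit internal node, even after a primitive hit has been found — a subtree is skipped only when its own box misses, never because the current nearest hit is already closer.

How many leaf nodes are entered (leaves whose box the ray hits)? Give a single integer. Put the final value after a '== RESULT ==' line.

Traverse from the root:
N0 x:[11,45] y:[19,81/2] z:[20/3,21] -> hit [19,21], descend [7, 22]
  N7 x:[12,45] y:[57/2,81/2] z:[20/3,21] -> miss, prune
  N22 x:[11,43] y:[19,30] z:[29/3,21] -> hit [19,21], descend [2, 5]
    N2 x:[11,43] y:[19,30] z:[29/3,56/3] -> miss, prune
    N5 x:[20,38] y:[20,47/2] z:[53/3,21] -> hit [20,21], descend [10, 11]
      N10 x:[32,38] y:[22,47/2] z:[53/3,61/3] -> miss, prune
      N11 x:[20,21] y:[20,41/2] z:[20,21] -> hit [20,41/2] leaf, test {P1@t=20}

order=[0, 7, 22, 2, 5, 10, 11]  |boxes|=7  |leaves|=1  hit=P1

== RESULT ==
1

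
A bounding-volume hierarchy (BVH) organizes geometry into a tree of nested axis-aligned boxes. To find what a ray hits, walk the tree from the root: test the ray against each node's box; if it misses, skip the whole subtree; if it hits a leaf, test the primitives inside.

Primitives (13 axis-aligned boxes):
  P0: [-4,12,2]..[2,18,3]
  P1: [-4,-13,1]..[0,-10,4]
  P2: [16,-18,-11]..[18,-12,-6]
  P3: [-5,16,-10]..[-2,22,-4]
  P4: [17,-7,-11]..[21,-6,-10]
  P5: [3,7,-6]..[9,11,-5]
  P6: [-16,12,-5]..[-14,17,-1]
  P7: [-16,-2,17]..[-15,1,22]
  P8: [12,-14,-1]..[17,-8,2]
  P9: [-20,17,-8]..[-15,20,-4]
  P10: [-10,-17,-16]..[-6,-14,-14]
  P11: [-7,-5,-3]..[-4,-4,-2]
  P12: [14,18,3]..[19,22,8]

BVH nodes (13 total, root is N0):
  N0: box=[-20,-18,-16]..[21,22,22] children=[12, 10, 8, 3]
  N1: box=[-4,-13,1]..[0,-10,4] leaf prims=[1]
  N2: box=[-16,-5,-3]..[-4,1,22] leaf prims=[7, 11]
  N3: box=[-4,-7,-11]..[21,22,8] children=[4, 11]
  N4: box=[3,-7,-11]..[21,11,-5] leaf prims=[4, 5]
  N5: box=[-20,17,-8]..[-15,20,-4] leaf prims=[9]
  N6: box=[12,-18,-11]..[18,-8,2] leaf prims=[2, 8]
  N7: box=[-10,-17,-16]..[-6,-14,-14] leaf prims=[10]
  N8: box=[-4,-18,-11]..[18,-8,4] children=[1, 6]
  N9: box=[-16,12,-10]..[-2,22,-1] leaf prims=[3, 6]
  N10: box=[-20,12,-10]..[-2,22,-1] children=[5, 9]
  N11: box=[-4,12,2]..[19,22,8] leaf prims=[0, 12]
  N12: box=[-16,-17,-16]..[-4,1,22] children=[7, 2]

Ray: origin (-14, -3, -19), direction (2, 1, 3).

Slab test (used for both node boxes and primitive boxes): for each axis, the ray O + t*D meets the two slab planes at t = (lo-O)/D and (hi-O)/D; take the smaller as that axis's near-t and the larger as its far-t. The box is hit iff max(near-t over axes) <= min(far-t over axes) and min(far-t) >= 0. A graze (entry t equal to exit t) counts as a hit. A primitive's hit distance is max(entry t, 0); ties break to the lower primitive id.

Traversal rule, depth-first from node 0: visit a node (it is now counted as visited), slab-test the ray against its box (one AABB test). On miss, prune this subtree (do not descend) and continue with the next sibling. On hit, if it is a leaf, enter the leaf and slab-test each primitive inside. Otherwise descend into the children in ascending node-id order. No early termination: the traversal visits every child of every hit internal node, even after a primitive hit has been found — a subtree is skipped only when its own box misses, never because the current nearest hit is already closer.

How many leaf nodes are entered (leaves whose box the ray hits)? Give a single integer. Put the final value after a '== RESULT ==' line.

Traverse from the root:
N0 x:[-3,35/2] y:[-15,25] z:[1,41/3] -> hit [1,41/3], descend [3, 8, 10, 12]
  N3 x:[5,35/2] y:[-4,25] z:[8/3,9] -> hit [5,9], descend [4, 11]
    N4 x:[17/2,35/2] y:[-4,14] z:[8/3,14/3] -> miss, prune
    N11 x:[5,33/2] y:[15,25] z:[7,9] -> miss, prune
  N8 x:[5,16] y:[-15,-5] z:[8/3,23/3] -> miss, prune
  N10 x:[-3,6] y:[15,25] z:[3,6] -> miss, prune
  N12 x:[-1,5] y:[-14,4] z:[1,41/3] -> hit [1,4], descend [2, 7]
    N2 x:[-1,5] y:[-2,4] z:[16/3,41/3] -> miss, prune
    N7 x:[2,4] y:[-14,-11] z:[1,5/3] -> miss, prune

Summary -> nodes [0, 3, 4, 11, 8, 10, 12, 2, 7]; box-tests=9; leaf-entries=0; first=miss

== RESULT ==
0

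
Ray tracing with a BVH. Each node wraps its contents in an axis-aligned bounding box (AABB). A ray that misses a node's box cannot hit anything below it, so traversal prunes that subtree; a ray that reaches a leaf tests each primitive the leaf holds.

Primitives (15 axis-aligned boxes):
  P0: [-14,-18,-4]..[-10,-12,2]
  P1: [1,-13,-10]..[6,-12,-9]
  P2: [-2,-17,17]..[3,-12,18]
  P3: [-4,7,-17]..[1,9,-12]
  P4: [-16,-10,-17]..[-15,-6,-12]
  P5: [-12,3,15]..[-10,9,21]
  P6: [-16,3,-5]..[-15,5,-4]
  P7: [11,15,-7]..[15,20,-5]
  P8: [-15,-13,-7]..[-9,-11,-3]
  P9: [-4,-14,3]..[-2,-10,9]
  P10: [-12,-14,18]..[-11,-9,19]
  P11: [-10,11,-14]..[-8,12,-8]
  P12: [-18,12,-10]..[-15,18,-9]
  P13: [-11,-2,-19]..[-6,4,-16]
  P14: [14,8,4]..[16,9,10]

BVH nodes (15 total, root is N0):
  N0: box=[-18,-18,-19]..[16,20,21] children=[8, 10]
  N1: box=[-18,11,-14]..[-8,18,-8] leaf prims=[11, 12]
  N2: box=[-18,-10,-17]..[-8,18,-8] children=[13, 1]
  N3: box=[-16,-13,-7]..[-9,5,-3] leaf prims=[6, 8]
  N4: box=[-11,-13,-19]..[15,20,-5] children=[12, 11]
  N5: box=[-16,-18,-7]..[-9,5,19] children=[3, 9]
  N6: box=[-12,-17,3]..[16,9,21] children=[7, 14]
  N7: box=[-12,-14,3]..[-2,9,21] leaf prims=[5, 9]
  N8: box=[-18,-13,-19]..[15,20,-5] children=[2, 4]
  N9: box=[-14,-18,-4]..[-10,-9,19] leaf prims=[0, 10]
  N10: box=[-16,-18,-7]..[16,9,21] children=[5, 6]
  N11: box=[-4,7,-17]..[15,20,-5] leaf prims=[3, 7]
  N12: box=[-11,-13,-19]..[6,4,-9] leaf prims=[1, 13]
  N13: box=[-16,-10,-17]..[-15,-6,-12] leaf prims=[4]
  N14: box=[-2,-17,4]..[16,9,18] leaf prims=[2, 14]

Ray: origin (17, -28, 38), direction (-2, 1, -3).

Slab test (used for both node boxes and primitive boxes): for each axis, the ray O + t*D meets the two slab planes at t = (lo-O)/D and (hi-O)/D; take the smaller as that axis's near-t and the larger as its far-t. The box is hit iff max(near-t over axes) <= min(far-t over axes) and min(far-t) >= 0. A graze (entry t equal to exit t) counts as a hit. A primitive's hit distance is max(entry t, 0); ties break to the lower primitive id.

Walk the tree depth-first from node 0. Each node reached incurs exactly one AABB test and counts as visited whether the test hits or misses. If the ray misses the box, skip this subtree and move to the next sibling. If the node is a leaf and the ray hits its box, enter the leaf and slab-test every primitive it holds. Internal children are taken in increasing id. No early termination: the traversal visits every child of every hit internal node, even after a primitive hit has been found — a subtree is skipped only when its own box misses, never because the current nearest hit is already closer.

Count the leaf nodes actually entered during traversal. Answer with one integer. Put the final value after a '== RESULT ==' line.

Walk:
N0 x:[1/2,35/2] y:[10,48] z:[17/3,19] -> hit [10,35/2], descend [8, 10]
  N8 x:[1,35/2] y:[15,48] z:[43/3,19] -> hit [15,35/2], descend [2, 4]
    N2 x:[25/2,35/2] y:[18,46] z:[46/3,55/3] -> miss, prune
    N4 x:[1,14] y:[15,48] z:[43/3,19] -> miss, prune
  N10 x:[1/2,33/2] y:[10,37] z:[17/3,15] -> hit [10,15], descend [5, 6]
    N5 x:[13,33/2] y:[10,33] z:[19/3,15] -> hit [13,15], descend [3, 9]
      N3 x:[13,33/2] y:[15,33] z:[41/3,15] -> hit [15,15] leaf, test {P6(miss), P8@t=15}
      N9 x:[27/2,31/2] y:[10,19] z:[19/3,14] -> hit [27/2,14] leaf, test {P0@t=27/2, P10(miss)}
    N6 x:[1/2,29/2] y:[11,37] z:[17/3,35/3] -> hit [11,35/3], descend [7, 14]
      N7 x:[19/2,29/2] y:[14,37] z:[17/3,35/3] -> miss, prune
      N14 x:[1/2,19/2] y:[11,37] z:[20/3,34/3] -> miss, prune

Summary -> nodes [0, 8, 2, 4, 10, 5, 3, 9, 6, 7, 14]; box-tests=11; leaf-entries=2; first=P0

== RESULT ==
2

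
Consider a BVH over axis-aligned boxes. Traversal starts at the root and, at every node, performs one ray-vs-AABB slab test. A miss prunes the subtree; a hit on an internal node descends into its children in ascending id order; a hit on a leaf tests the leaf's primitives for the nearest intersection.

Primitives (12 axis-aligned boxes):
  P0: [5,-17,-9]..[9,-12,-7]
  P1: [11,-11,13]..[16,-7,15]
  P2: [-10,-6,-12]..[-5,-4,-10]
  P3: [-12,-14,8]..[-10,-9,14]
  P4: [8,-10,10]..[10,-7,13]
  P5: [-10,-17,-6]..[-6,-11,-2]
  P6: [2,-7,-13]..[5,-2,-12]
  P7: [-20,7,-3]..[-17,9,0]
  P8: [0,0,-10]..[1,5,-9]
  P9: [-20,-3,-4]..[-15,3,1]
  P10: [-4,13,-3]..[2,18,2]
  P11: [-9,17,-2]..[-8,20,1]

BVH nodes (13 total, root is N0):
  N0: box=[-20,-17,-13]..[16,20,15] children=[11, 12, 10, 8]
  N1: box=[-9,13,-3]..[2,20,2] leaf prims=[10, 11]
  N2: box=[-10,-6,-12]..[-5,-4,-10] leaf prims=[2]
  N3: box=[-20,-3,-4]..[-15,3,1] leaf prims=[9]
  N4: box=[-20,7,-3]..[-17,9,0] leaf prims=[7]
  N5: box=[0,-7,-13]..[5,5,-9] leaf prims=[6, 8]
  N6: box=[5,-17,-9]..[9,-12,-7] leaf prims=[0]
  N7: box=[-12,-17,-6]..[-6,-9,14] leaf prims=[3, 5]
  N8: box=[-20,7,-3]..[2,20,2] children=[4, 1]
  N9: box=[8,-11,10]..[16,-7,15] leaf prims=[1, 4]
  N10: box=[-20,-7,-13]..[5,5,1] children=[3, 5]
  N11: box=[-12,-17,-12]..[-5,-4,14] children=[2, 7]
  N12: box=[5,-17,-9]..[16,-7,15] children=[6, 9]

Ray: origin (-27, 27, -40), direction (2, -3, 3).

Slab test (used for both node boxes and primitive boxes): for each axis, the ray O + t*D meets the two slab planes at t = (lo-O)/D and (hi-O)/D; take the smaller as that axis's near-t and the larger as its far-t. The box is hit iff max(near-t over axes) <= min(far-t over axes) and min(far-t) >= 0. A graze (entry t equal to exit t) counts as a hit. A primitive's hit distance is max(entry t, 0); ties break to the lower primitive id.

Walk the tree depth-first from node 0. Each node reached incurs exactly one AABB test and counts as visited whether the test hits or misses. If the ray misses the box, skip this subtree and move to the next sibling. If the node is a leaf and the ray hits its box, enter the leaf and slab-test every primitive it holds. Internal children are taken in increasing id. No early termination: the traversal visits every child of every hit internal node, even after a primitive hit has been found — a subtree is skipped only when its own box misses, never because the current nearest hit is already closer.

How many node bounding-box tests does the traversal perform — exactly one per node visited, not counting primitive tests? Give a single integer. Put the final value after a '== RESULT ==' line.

Trace the traversal:
N0 x:[7/2,43/2] y:[7/3,44/3] z:[9,55/3] -> hit [9,44/3], descend [8, 10, 11, 12]
  N8 x:[7/2,29/2] y:[7/3,20/3] z:[37/3,14] -> miss, prune
  N10 x:[7/2,16] y:[22/3,34/3] z:[9,41/3] -> hit [9,34/3], descend [3, 5]
    N3 x:[7/2,6] y:[8,10] z:[12,41/3] -> miss, prune
    N5 x:[27/2,16] y:[22/3,34/3] z:[9,31/3] -> miss, prune
  N11 x:[15/2,11] y:[31/3,44/3] z:[28/3,18] -> hit [31/3,11], descend [2, 7]
    N2 x:[17/2,11] y:[31/3,11] z:[28/3,10] -> miss, prune
    N7 x:[15/2,21/2] y:[12,44/3] z:[34/3,18] -> miss, prune
  N12 x:[16,43/2] y:[34/3,44/3] z:[31/3,55/3] -> miss, prune

Summary -> nodes [0, 8, 10, 3, 5, 11, 2, 7, 12]; box-tests=9; leaf-entries=0; first=miss

== RESULT ==
9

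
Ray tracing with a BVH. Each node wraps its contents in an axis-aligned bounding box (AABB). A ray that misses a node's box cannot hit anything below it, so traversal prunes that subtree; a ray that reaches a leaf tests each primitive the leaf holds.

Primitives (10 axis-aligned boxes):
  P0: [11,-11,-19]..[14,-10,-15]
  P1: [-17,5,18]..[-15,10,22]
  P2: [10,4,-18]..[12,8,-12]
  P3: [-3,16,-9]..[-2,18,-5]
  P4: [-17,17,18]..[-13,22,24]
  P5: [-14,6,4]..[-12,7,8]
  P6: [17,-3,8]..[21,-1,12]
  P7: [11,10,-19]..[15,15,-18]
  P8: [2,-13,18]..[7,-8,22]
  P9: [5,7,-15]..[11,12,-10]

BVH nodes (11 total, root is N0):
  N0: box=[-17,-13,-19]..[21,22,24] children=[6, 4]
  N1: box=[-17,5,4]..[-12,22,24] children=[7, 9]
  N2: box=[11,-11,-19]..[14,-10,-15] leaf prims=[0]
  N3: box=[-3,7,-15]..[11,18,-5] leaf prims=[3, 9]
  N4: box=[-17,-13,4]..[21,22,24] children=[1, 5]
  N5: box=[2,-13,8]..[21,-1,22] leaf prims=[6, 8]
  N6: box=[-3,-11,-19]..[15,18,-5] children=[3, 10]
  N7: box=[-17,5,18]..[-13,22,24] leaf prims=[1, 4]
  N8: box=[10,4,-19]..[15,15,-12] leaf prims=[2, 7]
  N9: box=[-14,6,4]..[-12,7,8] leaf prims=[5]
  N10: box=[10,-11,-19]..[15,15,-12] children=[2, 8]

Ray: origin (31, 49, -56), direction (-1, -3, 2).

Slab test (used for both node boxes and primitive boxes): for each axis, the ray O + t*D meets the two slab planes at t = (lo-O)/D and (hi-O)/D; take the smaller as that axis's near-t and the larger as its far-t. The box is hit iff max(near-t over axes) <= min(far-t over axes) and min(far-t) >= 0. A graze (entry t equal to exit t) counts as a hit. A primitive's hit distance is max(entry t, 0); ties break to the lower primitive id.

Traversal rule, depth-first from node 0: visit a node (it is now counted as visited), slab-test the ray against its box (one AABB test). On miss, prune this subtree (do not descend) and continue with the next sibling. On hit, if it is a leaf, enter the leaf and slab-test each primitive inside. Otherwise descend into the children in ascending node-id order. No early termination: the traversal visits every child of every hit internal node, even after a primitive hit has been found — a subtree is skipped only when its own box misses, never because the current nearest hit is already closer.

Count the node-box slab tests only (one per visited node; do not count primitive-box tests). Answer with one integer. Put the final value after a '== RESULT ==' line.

Walk:
N0 x:[10,48] y:[9,62/3] z:[37/2,40] -> hit [37/2,62/3], descend [4, 6]
  N4 x:[10,48] y:[9,62/3] z:[30,40] -> miss, prune
  N6 x:[16,34] y:[31/3,20] z:[37/2,51/2] -> hit [37/2,20], descend [3, 10]
    N3 x:[20,34] y:[31/3,14] z:[41/2,51/2] -> miss, prune
    N10 x:[16,21] y:[34/3,20] z:[37/2,22] -> hit [37/2,20], descend [2, 8]
      N2 x:[17,20] y:[59/3,20] z:[37/2,41/2] -> hit [59/3,20] leaf, test {P0@t=59/3}
      N8 x:[16,21] y:[34/3,15] z:[37/2,22] -> miss, prune

7 AABB tests over nodes [0, 4, 6, 3, 10, 2, 8]; 1 leaf entered; closest P0.

== RESULT ==
7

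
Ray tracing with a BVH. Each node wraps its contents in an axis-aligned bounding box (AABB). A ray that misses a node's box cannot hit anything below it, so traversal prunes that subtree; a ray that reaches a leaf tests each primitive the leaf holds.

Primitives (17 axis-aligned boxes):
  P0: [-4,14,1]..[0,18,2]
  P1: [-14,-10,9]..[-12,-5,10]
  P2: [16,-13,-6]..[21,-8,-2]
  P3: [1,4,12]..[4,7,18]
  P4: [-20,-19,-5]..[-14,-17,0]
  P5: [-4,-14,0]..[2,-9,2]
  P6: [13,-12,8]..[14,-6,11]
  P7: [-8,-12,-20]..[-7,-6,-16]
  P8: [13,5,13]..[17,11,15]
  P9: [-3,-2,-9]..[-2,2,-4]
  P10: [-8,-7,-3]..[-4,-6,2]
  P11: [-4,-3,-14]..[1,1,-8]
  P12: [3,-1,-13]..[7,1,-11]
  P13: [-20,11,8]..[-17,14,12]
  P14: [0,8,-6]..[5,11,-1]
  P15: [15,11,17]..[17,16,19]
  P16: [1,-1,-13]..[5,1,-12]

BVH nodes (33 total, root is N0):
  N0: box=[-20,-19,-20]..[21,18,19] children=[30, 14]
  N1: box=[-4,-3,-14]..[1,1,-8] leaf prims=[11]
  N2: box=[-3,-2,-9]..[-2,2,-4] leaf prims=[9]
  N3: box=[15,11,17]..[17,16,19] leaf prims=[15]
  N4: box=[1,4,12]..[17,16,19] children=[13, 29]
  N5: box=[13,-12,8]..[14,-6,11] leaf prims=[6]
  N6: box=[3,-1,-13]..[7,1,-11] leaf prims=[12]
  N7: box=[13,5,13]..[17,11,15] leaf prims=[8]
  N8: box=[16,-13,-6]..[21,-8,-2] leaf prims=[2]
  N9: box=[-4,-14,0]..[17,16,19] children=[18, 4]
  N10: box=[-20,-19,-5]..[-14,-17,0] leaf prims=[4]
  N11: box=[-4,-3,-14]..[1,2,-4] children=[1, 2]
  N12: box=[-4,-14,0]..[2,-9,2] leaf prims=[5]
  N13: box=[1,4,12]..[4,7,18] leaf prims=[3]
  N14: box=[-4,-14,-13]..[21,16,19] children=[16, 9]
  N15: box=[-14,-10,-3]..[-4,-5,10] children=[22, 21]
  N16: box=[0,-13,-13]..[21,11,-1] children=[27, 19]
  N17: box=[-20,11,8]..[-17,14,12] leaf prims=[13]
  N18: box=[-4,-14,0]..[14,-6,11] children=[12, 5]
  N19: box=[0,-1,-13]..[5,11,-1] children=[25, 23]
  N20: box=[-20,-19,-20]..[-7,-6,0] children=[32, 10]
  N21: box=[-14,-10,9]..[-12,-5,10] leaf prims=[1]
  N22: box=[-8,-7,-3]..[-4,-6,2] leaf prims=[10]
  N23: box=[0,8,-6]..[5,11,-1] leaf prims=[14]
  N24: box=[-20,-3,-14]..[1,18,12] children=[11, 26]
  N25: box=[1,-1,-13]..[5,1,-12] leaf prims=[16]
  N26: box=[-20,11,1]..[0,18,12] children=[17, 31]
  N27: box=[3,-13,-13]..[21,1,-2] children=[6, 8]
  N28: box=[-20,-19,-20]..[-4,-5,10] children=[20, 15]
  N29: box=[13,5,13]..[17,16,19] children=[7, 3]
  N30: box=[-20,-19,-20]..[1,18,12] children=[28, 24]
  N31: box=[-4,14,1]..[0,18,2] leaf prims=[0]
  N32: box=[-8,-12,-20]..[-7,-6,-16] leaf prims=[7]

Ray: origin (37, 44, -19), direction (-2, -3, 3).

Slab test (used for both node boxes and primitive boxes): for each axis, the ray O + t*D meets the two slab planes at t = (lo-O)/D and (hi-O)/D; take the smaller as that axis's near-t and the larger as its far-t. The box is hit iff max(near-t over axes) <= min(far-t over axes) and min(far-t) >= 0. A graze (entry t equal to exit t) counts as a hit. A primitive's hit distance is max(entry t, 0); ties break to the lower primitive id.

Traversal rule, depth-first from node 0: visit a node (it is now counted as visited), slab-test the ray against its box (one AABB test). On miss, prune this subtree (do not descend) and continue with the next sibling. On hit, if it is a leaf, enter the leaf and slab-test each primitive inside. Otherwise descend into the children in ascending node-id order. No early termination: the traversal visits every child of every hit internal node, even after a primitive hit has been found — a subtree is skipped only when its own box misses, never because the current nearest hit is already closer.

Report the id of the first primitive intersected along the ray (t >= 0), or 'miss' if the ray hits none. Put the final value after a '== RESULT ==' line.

Walk:
N0 x:[8,57/2] y:[26/3,21] z:[-1/3,38/3] -> hit [26/3,38/3], descend [14, 30]
  N14 x:[8,41/2] y:[28/3,58/3] z:[2,38/3] -> hit [28/3,38/3], descend [9, 16]
    N9 x:[10,41/2] y:[28/3,58/3] z:[19/3,38/3] -> hit [10,38/3], descend [4, 18]
      N4 x:[10,18] y:[28/3,40/3] z:[31/3,38/3] -> hit [31/3,38/3], descend [13, 29]
        N13 x:[33/2,18] y:[37/3,40/3] z:[31/3,37/3] -> miss, prune
        N29 x:[10,12] y:[28/3,13] z:[32/3,38/3] -> hit [32/3,12], descend [3, 7]
          N3 x:[10,11] y:[28/3,11] z:[12,38/3] -> miss, prune
          N7 x:[10,12] y:[11,13] z:[32/3,34/3] -> hit [11,34/3] leaf, test {P8@t=11}
      N18 x:[23/2,41/2] y:[50/3,58/3] z:[19/3,10] -> miss, prune
    N16 x:[8,37/2] y:[11,19] z:[2,6] -> miss, prune
  N30 x:[18,57/2] y:[26/3,21] z:[-1/3,31/3] -> miss, prune

order=[0, 14, 9, 4, 13, 29, 3, 7, 18, 16, 30]  |boxes|=11  |leaves|=1  hit=P8

== RESULT ==
8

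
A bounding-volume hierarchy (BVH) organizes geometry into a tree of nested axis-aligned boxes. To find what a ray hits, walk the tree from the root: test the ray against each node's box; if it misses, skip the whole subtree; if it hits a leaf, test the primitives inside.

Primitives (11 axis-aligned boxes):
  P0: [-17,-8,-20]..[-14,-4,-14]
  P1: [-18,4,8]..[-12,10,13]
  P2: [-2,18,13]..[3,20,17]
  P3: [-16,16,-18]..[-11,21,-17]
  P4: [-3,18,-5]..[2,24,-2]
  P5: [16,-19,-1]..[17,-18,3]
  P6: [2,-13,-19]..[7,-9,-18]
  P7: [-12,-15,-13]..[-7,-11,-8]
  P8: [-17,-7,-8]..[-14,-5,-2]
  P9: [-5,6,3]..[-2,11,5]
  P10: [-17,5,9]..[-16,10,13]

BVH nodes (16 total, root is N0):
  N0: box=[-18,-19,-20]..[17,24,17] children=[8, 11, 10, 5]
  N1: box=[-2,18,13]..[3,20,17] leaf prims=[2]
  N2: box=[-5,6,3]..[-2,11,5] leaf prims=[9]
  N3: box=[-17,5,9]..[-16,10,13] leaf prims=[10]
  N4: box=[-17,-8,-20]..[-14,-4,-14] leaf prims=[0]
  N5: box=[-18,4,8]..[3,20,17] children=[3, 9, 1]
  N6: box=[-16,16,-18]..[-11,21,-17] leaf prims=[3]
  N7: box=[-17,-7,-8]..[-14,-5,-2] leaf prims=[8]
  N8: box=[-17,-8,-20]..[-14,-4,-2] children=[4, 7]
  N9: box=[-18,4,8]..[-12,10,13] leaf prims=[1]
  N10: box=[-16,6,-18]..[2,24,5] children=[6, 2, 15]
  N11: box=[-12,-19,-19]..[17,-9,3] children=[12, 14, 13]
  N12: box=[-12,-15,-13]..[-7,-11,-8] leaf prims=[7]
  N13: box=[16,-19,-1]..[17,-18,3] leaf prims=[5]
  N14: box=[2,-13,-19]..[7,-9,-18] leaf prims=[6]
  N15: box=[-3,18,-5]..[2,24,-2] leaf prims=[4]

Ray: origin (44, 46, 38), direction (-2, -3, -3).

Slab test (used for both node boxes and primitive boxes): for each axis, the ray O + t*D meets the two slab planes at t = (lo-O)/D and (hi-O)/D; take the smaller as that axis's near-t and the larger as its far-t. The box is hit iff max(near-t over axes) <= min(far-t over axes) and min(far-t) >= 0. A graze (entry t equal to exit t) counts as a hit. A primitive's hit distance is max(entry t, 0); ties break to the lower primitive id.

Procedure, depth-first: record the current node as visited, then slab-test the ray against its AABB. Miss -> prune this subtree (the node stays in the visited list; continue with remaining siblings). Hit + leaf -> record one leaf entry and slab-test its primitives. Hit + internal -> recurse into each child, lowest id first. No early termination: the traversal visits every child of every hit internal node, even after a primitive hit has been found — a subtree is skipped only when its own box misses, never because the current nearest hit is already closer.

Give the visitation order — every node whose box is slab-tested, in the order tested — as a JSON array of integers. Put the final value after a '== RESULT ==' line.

Walk:
N0 x:[27/2,31] y:[22/3,65/3] z:[7,58/3] -> hit [27/2,58/3], descend [5, 8, 10, 11]
  N5 x:[41/2,31] y:[26/3,14] z:[7,10] -> miss, prune
  N8 x:[29,61/2] y:[50/3,18] z:[40/3,58/3] -> miss, prune
  N10 x:[21,30] y:[22/3,40/3] z:[11,56/3] -> miss, prune
  N11 x:[27/2,28] y:[55/3,65/3] z:[35/3,19] -> hit [55/3,19], descend [12, 13, 14]
    N12 x:[51/2,28] y:[19,61/3] z:[46/3,17] -> miss, prune
    N13 x:[27/2,14] y:[64/3,65/3] z:[35/3,13] -> miss, prune
    N14 x:[37/2,21] y:[55/3,59/3] z:[56/3,19] -> hit [56/3,19] leaf, test {P6@t=56/3}

Visited [0, 5, 8, 10, 11, 12, 13, 14]. Tests: 8 box, 1 leaf. Nearest: P6.

== RESULT ==
[0, 5, 8, 10, 11, 12, 13, 14]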